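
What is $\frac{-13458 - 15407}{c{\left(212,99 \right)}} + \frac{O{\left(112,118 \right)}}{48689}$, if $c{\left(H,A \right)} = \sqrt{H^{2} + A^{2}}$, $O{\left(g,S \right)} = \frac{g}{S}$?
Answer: $\frac{56}{2872651} - \frac{5773 \sqrt{54745}}{10949} \approx -123.37$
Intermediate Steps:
$c{\left(H,A \right)} = \sqrt{A^{2} + H^{2}}$
$\frac{-13458 - 15407}{c{\left(212,99 \right)}} + \frac{O{\left(112,118 \right)}}{48689} = \frac{-13458 - 15407}{\sqrt{99^{2} + 212^{2}}} + \frac{112 \cdot \frac{1}{118}}{48689} = - \frac{28865}{\sqrt{9801 + 44944}} + 112 \cdot \frac{1}{118} \cdot \frac{1}{48689} = - \frac{28865}{\sqrt{54745}} + \frac{56}{59} \cdot \frac{1}{48689} = - 28865 \frac{\sqrt{54745}}{54745} + \frac{56}{2872651} = - \frac{5773 \sqrt{54745}}{10949} + \frac{56}{2872651} = \frac{56}{2872651} - \frac{5773 \sqrt{54745}}{10949}$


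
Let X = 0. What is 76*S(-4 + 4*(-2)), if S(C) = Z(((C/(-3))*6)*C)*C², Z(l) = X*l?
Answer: 0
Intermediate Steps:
Z(l) = 0 (Z(l) = 0*l = 0)
S(C) = 0 (S(C) = 0*C² = 0)
76*S(-4 + 4*(-2)) = 76*0 = 0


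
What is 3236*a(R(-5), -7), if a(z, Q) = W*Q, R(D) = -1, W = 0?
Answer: 0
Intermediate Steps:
a(z, Q) = 0 (a(z, Q) = 0*Q = 0)
3236*a(R(-5), -7) = 3236*0 = 0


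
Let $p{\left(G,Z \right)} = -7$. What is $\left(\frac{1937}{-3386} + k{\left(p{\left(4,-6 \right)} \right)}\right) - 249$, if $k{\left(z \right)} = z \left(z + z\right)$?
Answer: $- \frac{513223}{3386} \approx -151.57$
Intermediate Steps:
$k{\left(z \right)} = 2 z^{2}$ ($k{\left(z \right)} = z 2 z = 2 z^{2}$)
$\left(\frac{1937}{-3386} + k{\left(p{\left(4,-6 \right)} \right)}\right) - 249 = \left(\frac{1937}{-3386} + 2 \left(-7\right)^{2}\right) - 249 = \left(1937 \left(- \frac{1}{3386}\right) + 2 \cdot 49\right) - 249 = \left(- \frac{1937}{3386} + 98\right) - 249 = \frac{329891}{3386} - 249 = - \frac{513223}{3386}$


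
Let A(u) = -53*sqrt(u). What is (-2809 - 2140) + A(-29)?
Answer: -4949 - 53*I*sqrt(29) ≈ -4949.0 - 285.41*I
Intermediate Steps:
(-2809 - 2140) + A(-29) = (-2809 - 2140) - 53*I*sqrt(29) = -4949 - 53*I*sqrt(29)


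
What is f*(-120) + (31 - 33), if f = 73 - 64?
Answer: -1082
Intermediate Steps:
f = 9
f*(-120) + (31 - 33) = 9*(-120) + (31 - 33) = -1080 - 2 = -1082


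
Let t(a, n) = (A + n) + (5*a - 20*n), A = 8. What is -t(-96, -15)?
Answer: 187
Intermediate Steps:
t(a, n) = 8 - 19*n + 5*a (t(a, n) = (8 + n) + (5*a - 20*n) = (8 + n) + (-20*n + 5*a) = 8 - 19*n + 5*a)
-t(-96, -15) = -(8 - 19*(-15) + 5*(-96)) = -(8 + 285 - 480) = -1*(-187) = 187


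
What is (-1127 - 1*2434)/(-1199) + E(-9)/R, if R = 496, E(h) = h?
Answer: 1755465/594704 ≈ 2.9518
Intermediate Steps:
(-1127 - 1*2434)/(-1199) + E(-9)/R = (-1127 - 1*2434)/(-1199) - 9/496 = (-1127 - 2434)*(-1/1199) - 9*1/496 = -3561*(-1/1199) - 9/496 = 3561/1199 - 9/496 = 1755465/594704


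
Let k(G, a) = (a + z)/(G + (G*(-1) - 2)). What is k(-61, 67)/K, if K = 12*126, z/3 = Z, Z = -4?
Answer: -55/3024 ≈ -0.018188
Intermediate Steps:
z = -12 (z = 3*(-4) = -12)
k(G, a) = 6 - a/2 (k(G, a) = (a - 12)/(G + (G*(-1) - 2)) = (-12 + a)/(G + (-G - 2)) = (-12 + a)/(G + (-2 - G)) = (-12 + a)/(-2) = (-12 + a)*(-½) = 6 - a/2)
K = 1512
k(-61, 67)/K = (6 - ½*67)/1512 = (6 - 67/2)*(1/1512) = -55/2*1/1512 = -55/3024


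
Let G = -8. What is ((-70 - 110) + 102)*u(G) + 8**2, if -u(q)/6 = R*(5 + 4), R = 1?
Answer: 4276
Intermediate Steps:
u(q) = -54 (u(q) = -6*(5 + 4) = -6*9 = -54)
((-70 - 110) + 102)*u(G) + 8**2 = ((-70 - 110) + 102)*(-54) + 8**2 = (-180 + 102)*(-54) + 64 = -78*(-54) + 64 = 4212 + 64 = 4276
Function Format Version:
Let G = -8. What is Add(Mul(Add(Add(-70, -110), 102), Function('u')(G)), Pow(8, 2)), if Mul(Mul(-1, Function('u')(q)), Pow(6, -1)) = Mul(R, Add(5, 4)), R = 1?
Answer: 4276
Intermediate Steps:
Function('u')(q) = -54 (Function('u')(q) = Mul(-6, Mul(1, Add(5, 4))) = Mul(-6, Mul(1, 9)) = Mul(-6, 9) = -54)
Add(Mul(Add(Add(-70, -110), 102), Function('u')(G)), Pow(8, 2)) = Add(Mul(Add(Add(-70, -110), 102), -54), Pow(8, 2)) = Add(Mul(Add(-180, 102), -54), 64) = Add(Mul(-78, -54), 64) = Add(4212, 64) = 4276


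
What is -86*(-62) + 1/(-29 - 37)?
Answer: 351911/66 ≈ 5332.0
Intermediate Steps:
-86*(-62) + 1/(-29 - 37) = 5332 + 1/(-66) = 5332 - 1/66 = 351911/66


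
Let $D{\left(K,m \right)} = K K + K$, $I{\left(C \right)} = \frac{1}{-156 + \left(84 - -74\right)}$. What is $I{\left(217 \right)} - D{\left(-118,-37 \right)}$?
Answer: $- \frac{27611}{2} \approx -13806.0$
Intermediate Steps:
$I{\left(C \right)} = \frac{1}{2}$ ($I{\left(C \right)} = \frac{1}{-156 + \left(84 + 74\right)} = \frac{1}{-156 + 158} = \frac{1}{2}$)
$D{\left(K,m \right)} = K + K^{2}$ ($D{\left(K,m \right)} = K^{2} + K = K + K^{2}$)
$I{\left(217 \right)} - D{\left(-118,-37 \right)} = \frac{1}{2} - - 118 \left(1 - 118\right) = \frac{1}{2} - \left(-118\right) \left(-117\right) = \frac{1}{2} - 13806 = - \frac{27611}{2}$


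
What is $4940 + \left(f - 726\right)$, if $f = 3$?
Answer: $4217$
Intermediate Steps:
$4940 + \left(f - 726\right) = 4940 + \left(3 - 726\right) = 4940 - 723 = 4217$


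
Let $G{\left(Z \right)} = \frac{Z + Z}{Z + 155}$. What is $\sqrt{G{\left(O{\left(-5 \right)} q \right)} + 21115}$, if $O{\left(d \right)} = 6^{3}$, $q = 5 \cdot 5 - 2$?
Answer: $\frac{\sqrt{554216800963}}{5123} \approx 145.32$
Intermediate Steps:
$q = 23$ ($q = 25 - 2 = 23$)
$O{\left(d \right)} = 216$
$G{\left(Z \right)} = \frac{2 Z}{155 + Z}$
$\sqrt{G{\left(O{\left(-5 \right)} q \right)} + 21115} = \sqrt{\frac{2 \cdot 216 \cdot 23}{155 + 216 \cdot 23} + 21115} = \sqrt{2 \cdot 4968 \frac{1}{155 + 4968} + 21115} = \sqrt{2 \cdot 4968 \cdot \frac{1}{5123} + 21115} = \sqrt{\frac{9936}{5123} + 21115} = \sqrt{\frac{108182081}{5123}} = \frac{\sqrt{554216800963}}{5123}$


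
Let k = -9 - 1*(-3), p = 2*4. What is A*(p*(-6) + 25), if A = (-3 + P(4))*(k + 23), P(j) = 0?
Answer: 1173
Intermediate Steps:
p = 8
k = -6 (k = -9 + 3 = -6)
A = -51 (A = (-3 + 0)*(-6 + 23) = -3*17 = -51)
A*(p*(-6) + 25) = -51*(8*(-6) + 25) = -51*(-48 + 25) = -51*(-23) = 1173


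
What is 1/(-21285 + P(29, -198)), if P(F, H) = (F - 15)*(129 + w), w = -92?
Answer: -1/20767 ≈ -4.8153e-5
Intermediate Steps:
P(F, H) = -555 + 37*F (P(F, H) = (F - 15)*(129 - 92) = (-15 + F)*37 = -555 + 37*F)
1/(-21285 + P(29, -198)) = 1/(-21285 + (-555 + 37*29)) = 1/(-21285 + (-555 + 1073)) = 1/(-21285 + 518) = 1/(-20767) = -1/20767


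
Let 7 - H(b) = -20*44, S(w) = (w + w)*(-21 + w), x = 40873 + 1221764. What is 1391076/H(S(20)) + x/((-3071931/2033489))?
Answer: -757717018699845/908267599 ≈ -8.3424e+5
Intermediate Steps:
x = 1262637
S(w) = 2*w*(-21 + w) (S(w) = (2*w)*(-21 + w) = 2*w*(-21 + w))
H(b) = 887 (H(b) = 7 - (-20)*44 = 7 - 1*(-880) = 7 + 880 = 887)
1391076/H(S(20)) + x/((-3071931/2033489)) = 1391076/887 + 1262637/((-3071931/2033489)) = 1391076*(1/887) + 1262637/((-3071931*1/2033489)) = 1391076/887 + 1262637/(-3071931/2033489) = 1391076/887 + 1262637*(-2033489/3071931) = 1391076/887 - 855852816831/1023977 = -757717018699845/908267599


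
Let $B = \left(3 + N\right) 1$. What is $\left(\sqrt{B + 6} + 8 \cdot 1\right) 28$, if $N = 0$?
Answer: $308$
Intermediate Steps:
$B = 3$ ($B = \left(3 + 0\right) 1 = 3 \cdot 1 = 3$)
$\left(\sqrt{B + 6} + 8 \cdot 1\right) 28 = \left(\sqrt{3 + 6} + 8 \cdot 1\right) 28 = \left(\sqrt{9} + 8\right) 28 = \left(3 + 8\right) 28 = 11 \cdot 28 = 308$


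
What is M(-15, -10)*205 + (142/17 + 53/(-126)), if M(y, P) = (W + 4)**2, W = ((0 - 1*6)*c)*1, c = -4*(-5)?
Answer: 5908681151/2142 ≈ 2.7585e+6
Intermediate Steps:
c = 20
W = -120 (W = ((0 - 1*6)*20)*1 = ((0 - 6)*20)*1 = -6*20*1 = -120*1 = -120)
M(y, P) = 13456 (M(y, P) = (-120 + 4)**2 = (-116)**2 = 13456)
M(-15, -10)*205 + (142/17 + 53/(-126)) = 13456*205 + (142/17 + 53/(-126)) = 2758480 + (142*(1/17) + 53*(-1/126)) = 2758480 + (142/17 - 53/126) = 2758480 + 16991/2142 = 5908681151/2142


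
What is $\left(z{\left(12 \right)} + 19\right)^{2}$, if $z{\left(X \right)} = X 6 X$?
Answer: $779689$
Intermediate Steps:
$z{\left(X \right)} = 6 X^{2}$ ($z{\left(X \right)} = 6 X X = 6 X^{2}$)
$\left(z{\left(12 \right)} + 19\right)^{2} = \left(6 \cdot 12^{2} + 19\right)^{2} = \left(6 \cdot 144 + 19\right)^{2} = \left(864 + 19\right)^{2} = 883^{2} = 779689$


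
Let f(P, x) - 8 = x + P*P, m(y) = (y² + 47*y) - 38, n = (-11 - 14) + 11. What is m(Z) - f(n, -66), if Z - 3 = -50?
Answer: -176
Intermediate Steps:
Z = -47 (Z = 3 - 50 = -47)
n = -14 (n = -25 + 11 = -14)
m(y) = -38 + y² + 47*y
f(P, x) = 8 + x + P² (f(P, x) = 8 + (x + P*P) = 8 + (x + P²) = 8 + x + P²)
m(Z) - f(n, -66) = (-38 + (-47)² + 47*(-47)) - (8 - 66 + (-14)²) = (-38 + 2209 - 2209) - (8 - 66 + 196) = -38 - 1*138 = -38 - 138 = -176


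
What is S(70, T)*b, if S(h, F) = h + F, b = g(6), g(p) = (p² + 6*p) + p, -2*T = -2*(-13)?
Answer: 4446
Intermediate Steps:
T = -13 (T = -(-1)*(-13) = -½*26 = -13)
g(p) = p² + 7*p
b = 78 (b = 6*(7 + 6) = 6*13 = 78)
S(h, F) = F + h
S(70, T)*b = (-13 + 70)*78 = 57*78 = 4446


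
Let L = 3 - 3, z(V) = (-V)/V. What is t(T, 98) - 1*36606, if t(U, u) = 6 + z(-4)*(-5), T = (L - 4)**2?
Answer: -36595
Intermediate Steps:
z(V) = -1
L = 0
T = 16 (T = (0 - 4)**2 = (-4)**2 = 16)
t(U, u) = 11 (t(U, u) = 6 - 1*(-5) = 6 + 5 = 11)
t(T, 98) - 1*36606 = 11 - 1*36606 = 11 - 36606 = -36595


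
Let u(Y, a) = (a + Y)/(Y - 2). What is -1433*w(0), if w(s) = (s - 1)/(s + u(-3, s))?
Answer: 7165/3 ≈ 2388.3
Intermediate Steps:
u(Y, a) = (Y + a)/(-2 + Y)
w(s) = (-1 + s)/(⅗ + 4*s/5) (w(s) = (s - 1)/(s + (-3 + s)/(-2 - 3)) = (-1 + s)/(s + (-3 + s)/(-5)) = (-1 + s)/(s - (-3 + s)/5) = (-1 + s)/(s + (⅗ - s/5)) = (-1 + s)/(⅗ + 4*s/5))
-1433*w(0) = -7165*(-1 + 0)/(3 + 4*0) = -7165*(-1)/(3 + 0) = -7165*(-1)/3 = -1433*(-5/3) = 7165/3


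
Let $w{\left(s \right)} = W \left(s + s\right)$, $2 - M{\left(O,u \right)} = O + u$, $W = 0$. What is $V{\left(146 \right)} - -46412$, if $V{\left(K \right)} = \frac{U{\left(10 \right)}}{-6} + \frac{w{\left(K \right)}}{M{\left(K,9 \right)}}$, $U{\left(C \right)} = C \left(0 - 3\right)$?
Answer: $46417$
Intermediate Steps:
$M{\left(O,u \right)} = 2 - O - u$ ($M{\left(O,u \right)} = 2 - \left(O + u\right) = 2 - O - u$)
$w{\left(s \right)} = 0$ ($w{\left(s \right)} = 0 \left(s + s\right) = 0 \cdot 2 s = 0$)
$U{\left(C \right)} = - 3 C$ ($U{\left(C \right)} = C \left(-3\right) = - 3 C$)
$V{\left(K \right)} = 5$ ($V{\left(K \right)} = \frac{\left(-3\right) 10}{-6} + \frac{0}{2 - K - 9} = \left(-30\right) \left(- \frac{1}{6}\right) + \frac{0}{2 - K - 9} = 5 + \frac{0}{-7 - K} = 5 + 0 = 5$)
$V{\left(146 \right)} - -46412 = 5 - -46412 = 5 + 46412 = 46417$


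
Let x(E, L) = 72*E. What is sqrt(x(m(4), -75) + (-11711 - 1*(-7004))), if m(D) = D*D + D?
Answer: 33*I*sqrt(3) ≈ 57.158*I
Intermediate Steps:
m(D) = D + D**2 (m(D) = D**2 + D = D + D**2)
sqrt(x(m(4), -75) + (-11711 - 1*(-7004))) = sqrt(72*(4*(1 + 4)) + (-11711 - 1*(-7004))) = sqrt(72*(4*5) + (-11711 + 7004)) = sqrt(72*20 - 4707) = sqrt(1440 - 4707) = sqrt(-3267) = 33*I*sqrt(3)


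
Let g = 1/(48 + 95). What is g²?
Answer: 1/20449 ≈ 4.8902e-5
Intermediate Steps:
g = 1/143 ≈ 0.0069930
g² = (1/143)² = 1/20449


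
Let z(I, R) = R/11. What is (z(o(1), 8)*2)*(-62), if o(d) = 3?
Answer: -992/11 ≈ -90.182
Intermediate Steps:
z(I, R) = R/11 (z(I, R) = R*(1/11) = R/11)
(z(o(1), 8)*2)*(-62) = (((1/11)*8)*2)*(-62) = ((8/11)*2)*(-62) = (16/11)*(-62) = -992/11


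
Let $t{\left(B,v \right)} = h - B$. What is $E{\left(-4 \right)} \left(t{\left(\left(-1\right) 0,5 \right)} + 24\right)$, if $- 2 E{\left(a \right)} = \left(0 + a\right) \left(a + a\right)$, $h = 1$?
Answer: $-400$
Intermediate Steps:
$t{\left(B,v \right)} = 1 - B$
$E{\left(a \right)} = - a^{2}$ ($E{\left(a \right)} = - \frac{\left(0 + a\right) \left(a + a\right)}{2} = - \frac{a 2 a}{2} = - \frac{2 a^{2}}{2} = - a^{2}$)
$E{\left(-4 \right)} \left(t{\left(\left(-1\right) 0,5 \right)} + 24\right) = - \left(-4\right)^{2} \left(\left(1 - \left(-1\right) 0\right) + 24\right) = \left(-1\right) 16 \left(\left(1 - 0\right) + 24\right) = - 16 \left(\left(1 + 0\right) + 24\right) = - 16 \left(1 + 24\right) = \left(-16\right) 25 = -400$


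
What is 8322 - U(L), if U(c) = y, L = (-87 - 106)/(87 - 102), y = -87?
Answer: 8409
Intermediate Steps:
L = 193/15 (L = -193/(-15) = -193*(-1/15) = 193/15 ≈ 12.867)
U(c) = -87
8322 - U(L) = 8322 - 1*(-87) = 8322 + 87 = 8409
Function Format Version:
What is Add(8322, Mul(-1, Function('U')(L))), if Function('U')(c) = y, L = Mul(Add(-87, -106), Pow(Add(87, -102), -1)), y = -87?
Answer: 8409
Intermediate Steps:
L = Rational(193, 15) (L = Mul(-193, Pow(-15, -1)) = Mul(-193, Rational(-1, 15)) = Rational(193, 15) ≈ 12.867)
Function('U')(c) = -87
Add(8322, Mul(-1, Function('U')(L))) = Add(8322, Mul(-1, -87)) = Add(8322, 87) = 8409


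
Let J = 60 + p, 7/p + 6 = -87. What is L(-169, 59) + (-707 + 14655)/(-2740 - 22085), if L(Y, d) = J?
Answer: 45684187/769575 ≈ 59.363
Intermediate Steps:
p = -7/93 (p = 7/(-6 - 87) = 7/(-93) = 7*(-1/93) = -7/93 ≈ -0.075269)
J = 5573/93 (J = 60 - 7/93 = 5573/93 ≈ 59.925)
L(Y, d) = 5573/93
L(-169, 59) + (-707 + 14655)/(-2740 - 22085) = 5573/93 + (-707 + 14655)/(-2740 - 22085) = 5573/93 + 13948/(-24825) = 5573/93 + 13948*(-1/24825) = 5573/93 - 13948/24825 = 45684187/769575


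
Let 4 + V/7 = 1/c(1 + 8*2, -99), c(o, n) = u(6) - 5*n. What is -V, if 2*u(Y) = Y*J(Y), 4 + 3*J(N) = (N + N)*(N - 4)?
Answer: 14413/515 ≈ 27.986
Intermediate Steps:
J(N) = -4/3 + 2*N*(-4 + N)/3 (J(N) = -4/3 + ((N + N)*(N - 4))/3 = -4/3 + ((2*N)*(-4 + N))/3 = -4/3 + (2*N*(-4 + N))/3 = -4/3 + 2*N*(-4 + N)/3)
u(Y) = Y*(-4/3 - 8*Y/3 + 2*Y²/3)/2 (u(Y) = (Y*(-4/3 - 8*Y/3 + 2*Y²/3))/2 = Y*(-4/3 - 8*Y/3 + 2*Y²/3)/2)
c(o, n) = 20 - 5*n (c(o, n) = (⅓)*6*(-2 + 6² - 4*6) - 5*n = (⅓)*6*(-2 + 36 - 24) - 5*n = (⅓)*6*10 - 5*n = 20 - 5*n)
V = -14413/515 (V = -28 + 7/(20 - 5*(-99)) = -28 + 7/(20 + 495) = -28 + 7/515 = -14413/515 ≈ -27.986)
-V = -1*(-14413/515) = 14413/515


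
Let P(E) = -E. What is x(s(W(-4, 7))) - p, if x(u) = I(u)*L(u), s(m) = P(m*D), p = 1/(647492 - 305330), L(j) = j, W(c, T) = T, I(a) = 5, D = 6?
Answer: -71854021/342162 ≈ -210.00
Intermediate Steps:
p = 1/342162 ≈ 2.9226e-6
s(m) = -6*m (s(m) = -m*6 = -6*m)
x(u) = 5*u
x(s(W(-4, 7))) - p = 5*(-6*7) - 1*1/342162 = 5*(-42) - 1/342162 = -210 - 1/342162 = -71854021/342162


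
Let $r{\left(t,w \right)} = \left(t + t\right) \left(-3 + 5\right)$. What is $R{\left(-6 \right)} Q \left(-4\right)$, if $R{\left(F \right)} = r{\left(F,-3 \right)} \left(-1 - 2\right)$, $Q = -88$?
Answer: $25344$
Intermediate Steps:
$r{\left(t,w \right)} = 4 t$ ($r{\left(t,w \right)} = 2 t 2 = 4 t$)
$R{\left(F \right)} = - 12 F$ ($R{\left(F \right)} = 4 F \left(-1 - 2\right) = 4 F \left(-3\right) = - 12 F$)
$R{\left(-6 \right)} Q \left(-4\right) = \left(-12\right) \left(-6\right) \left(-88\right) \left(-4\right) = 72 \left(-88\right) \left(-4\right) = \left(-6336\right) \left(-4\right) = 25344$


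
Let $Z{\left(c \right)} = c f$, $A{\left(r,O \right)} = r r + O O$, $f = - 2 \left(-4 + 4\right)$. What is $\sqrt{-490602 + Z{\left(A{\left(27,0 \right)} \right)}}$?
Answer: $i \sqrt{490602} \approx 700.43 i$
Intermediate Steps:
$f = 0$ ($f = \left(-2\right) 0 = 0$)
$A{\left(r,O \right)} = O^{2} + r^{2}$ ($A{\left(r,O \right)} = r^{2} + O^{2} = O^{2} + r^{2}$)
$Z{\left(c \right)} = 0$ ($Z{\left(c \right)} = c 0 = 0$)
$\sqrt{-490602 + Z{\left(A{\left(27,0 \right)} \right)}} = \sqrt{-490602 + 0} = \sqrt{-490602} = i \sqrt{490602}$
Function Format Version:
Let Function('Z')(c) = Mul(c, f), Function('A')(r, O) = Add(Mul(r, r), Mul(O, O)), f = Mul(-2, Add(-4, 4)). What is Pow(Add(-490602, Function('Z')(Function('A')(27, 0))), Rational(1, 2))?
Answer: Mul(I, Pow(490602, Rational(1, 2))) ≈ Mul(700.43, I)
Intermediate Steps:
f = 0 (f = Mul(-2, 0) = 0)
Function('A')(r, O) = Add(Pow(O, 2), Pow(r, 2)) (Function('A')(r, O) = Add(Pow(r, 2), Pow(O, 2)) = Add(Pow(O, 2), Pow(r, 2)))
Function('Z')(c) = 0 (Function('Z')(c) = Mul(c, 0) = 0)
Pow(Add(-490602, Function('Z')(Function('A')(27, 0))), Rational(1, 2)) = Pow(Add(-490602, 0), Rational(1, 2)) = Pow(-490602, Rational(1, 2)) = Mul(I, Pow(490602, Rational(1, 2)))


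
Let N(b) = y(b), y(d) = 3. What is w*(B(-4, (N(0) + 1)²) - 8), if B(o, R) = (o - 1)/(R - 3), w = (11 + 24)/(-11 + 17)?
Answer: -3815/78 ≈ -48.910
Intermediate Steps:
w = 35/6 ≈ 5.8333
N(b) = 3
B(o, R) = (-1 + o)/(-3 + R)
w*(B(-4, (N(0) + 1)²) - 8) = 35*((-1 - 4)/(-3 + (3 + 1)²) - 8)/6 = 35*(-5/(-3 + 4²) - 8)/6 = 35*(-5/(-3 + 16) - 8)/6 = 35*(-5/13 - 8)/6 = (35/6)*(-109/13) = -3815/78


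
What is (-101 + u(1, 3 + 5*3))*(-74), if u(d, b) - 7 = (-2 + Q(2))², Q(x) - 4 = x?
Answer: 5772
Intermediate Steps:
Q(x) = 4 + x
u(d, b) = 23 (u(d, b) = 7 + (-2 + (4 + 2))² = 7 + (-2 + 6)² = 7 + 4² = 7 + 16 = 23)
(-101 + u(1, 3 + 5*3))*(-74) = (-101 + 23)*(-74) = -78*(-74) = 5772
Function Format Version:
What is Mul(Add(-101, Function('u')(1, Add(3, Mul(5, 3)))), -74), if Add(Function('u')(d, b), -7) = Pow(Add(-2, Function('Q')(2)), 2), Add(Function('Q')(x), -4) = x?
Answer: 5772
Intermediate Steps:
Function('Q')(x) = Add(4, x)
Function('u')(d, b) = 23 (Function('u')(d, b) = Add(7, Pow(Add(-2, Add(4, 2)), 2)) = Add(7, Pow(Add(-2, 6), 2)) = Add(7, Pow(4, 2)) = Add(7, 16) = 23)
Mul(Add(-101, Function('u')(1, Add(3, Mul(5, 3)))), -74) = Mul(Add(-101, 23), -74) = Mul(-78, -74) = 5772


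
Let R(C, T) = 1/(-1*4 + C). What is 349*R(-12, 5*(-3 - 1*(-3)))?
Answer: -349/16 ≈ -21.813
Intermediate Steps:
R(C, T) = 1/(-4 + C)
349*R(-12, 5*(-3 - 1*(-3))) = 349/(-4 - 12) = 349/(-16) = 349*(-1/16) = -349/16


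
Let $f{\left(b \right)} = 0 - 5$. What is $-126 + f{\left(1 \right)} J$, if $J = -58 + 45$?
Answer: $-61$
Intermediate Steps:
$J = -13$
$f{\left(b \right)} = -5$
$-126 + f{\left(1 \right)} J = -126 - -65 = -126 + 65 = -61$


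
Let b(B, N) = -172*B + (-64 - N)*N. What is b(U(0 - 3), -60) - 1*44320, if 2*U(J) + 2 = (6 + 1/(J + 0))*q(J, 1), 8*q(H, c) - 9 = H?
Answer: -88547/2 ≈ -44274.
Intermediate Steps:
q(H, c) = 9/8 + H/8
U(J) = -1 + (6 + 1/J)*(9/8 + J/8)/2 (U(J) = -1 + ((6 + 1/(J + 0))*(9/8 + J/8))/2 = -1 + ((6 + 1/J)*(9/8 + J/8))/2 = -1 + (6 + 1/J)*(9/8 + J/8)/2)
b(B, N) = -172*B + N*(-64 - N)
b(U(0 - 3), -60) - 1*44320 = (-1*(-60)**2 - 129*(3 + 2*(0 - 3)**2 + 13*(0 - 3))/(4*(0 - 3)) - 64*(-60)) - 1*44320 = (-1*3600 - 129*(3 + 2*(-3)**2 + 13*(-3))/(4*(-3)) + 3840) - 44320 = (-3600 - 129*(-1)*(3 + 2*9 - 39)/(4*3) + 3840) - 44320 = (-3600 - 129*(-1)*(3 + 18 - 39)/(4*3) + 3840) - 44320 = (-3600 - 129*(-1)*(-18)/(4*3) + 3840) - 44320 = (-3600 - 172*9/8 + 3840) - 44320 = (-3600 - 387/2 + 3840) - 44320 = 93/2 - 44320 = -88547/2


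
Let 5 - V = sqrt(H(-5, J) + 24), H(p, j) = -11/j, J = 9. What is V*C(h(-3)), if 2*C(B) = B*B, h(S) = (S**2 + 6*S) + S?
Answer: 360 - 24*sqrt(205) ≈ 16.372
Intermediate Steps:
h(S) = S**2 + 7*S
V = 5 - sqrt(205)/3 (V = 5 - sqrt(-11/9 + 24) = 5 - sqrt(205/9) = 5 - sqrt(205)/3 ≈ 0.22739)
C(B) = B**2/2 (C(B) = (B*B)/2 = B**2/2)
V*C(h(-3)) = (5 - sqrt(205)/3)*((-3*(7 - 3))**2/2) = (5 - sqrt(205)/3)*((-3*4)**2/2) = (5 - sqrt(205)/3)*((1/2)*(-12)**2) = (5 - sqrt(205)/3)*((1/2)*144) = (5 - sqrt(205)/3)*72 = 360 - 24*sqrt(205)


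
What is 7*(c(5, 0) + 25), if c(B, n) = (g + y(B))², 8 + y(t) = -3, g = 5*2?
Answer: 182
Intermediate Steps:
g = 10
y(t) = -11 (y(t) = -8 - 3 = -11)
c(B, n) = 1 (c(B, n) = (10 - 11)² = (-1)² = 1)
7*(c(5, 0) + 25) = 7*(1 + 25) = 7*26 = 182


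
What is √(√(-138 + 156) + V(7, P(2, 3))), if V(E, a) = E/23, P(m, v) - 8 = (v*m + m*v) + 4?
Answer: √(161 + 1587*√2)/23 ≈ 2.1324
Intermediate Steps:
P(m, v) = 12 + 2*m*v (P(m, v) = 8 + ((v*m + m*v) + 4) = 8 + ((m*v + m*v) + 4) = 8 + (2*m*v + 4) = 8 + (4 + 2*m*v) = 12 + 2*m*v)
V(E, a) = E/23 (V(E, a) = E*(1/23) = E/23)
√(√(-138 + 156) + V(7, P(2, 3))) = √(√(-138 + 156) + (1/23)*7) = √(√18 + 7/23) = √(3*√2 + 7/23) = √(7/23 + 3*√2)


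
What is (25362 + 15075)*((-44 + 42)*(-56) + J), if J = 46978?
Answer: 1904178330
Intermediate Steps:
(25362 + 15075)*((-44 + 42)*(-56) + J) = (25362 + 15075)*((-44 + 42)*(-56) + 46978) = 40437*(-2*(-56) + 46978) = 40437*(112 + 46978) = 40437*47090 = 1904178330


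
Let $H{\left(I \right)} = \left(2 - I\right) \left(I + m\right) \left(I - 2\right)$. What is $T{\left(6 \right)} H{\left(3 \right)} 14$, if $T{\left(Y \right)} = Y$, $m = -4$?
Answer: $84$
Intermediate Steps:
$H{\left(I \right)} = \left(-4 + I\right) \left(-2 + I\right) \left(2 - I\right)$ ($H{\left(I \right)} = \left(2 - I\right) \left(I - 4\right) \left(I - 2\right) = \left(2 - I\right) \left(-4 + I\right) \left(I - 2\right) = \left(-4 + I\right) \left(2 - I\right) \left(-2 + I\right) = \left(-4 + I\right) \left(-2 + I\right) \left(2 - I\right)$)
$T{\left(6 \right)} H{\left(3 \right)} 14 = 6 \left(16 - 3^{3} - 60 + 8 \cdot 3^{2}\right) 14 = 6 \left(16 - 27 - 60 + 8 \cdot 9\right) 14 = 6 \left(16 - 27 - 60 + 72\right) 14 = 6 \cdot 1 \cdot 14 = 6 \cdot 14 = 84$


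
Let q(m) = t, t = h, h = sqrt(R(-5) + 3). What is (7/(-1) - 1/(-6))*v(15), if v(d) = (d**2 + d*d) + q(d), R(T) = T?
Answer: -3075 - 41*I*sqrt(2)/6 ≈ -3075.0 - 9.6638*I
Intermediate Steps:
h = I*sqrt(2) (h = sqrt(-5 + 3) = sqrt(-2) = I*sqrt(2) ≈ 1.4142*I)
t = I*sqrt(2) ≈ 1.4142*I
q(m) = I*sqrt(2)
v(d) = 2*d**2 + I*sqrt(2) (v(d) = (d**2 + d*d) + I*sqrt(2) = (d**2 + d**2) + I*sqrt(2) = 2*d**2 + I*sqrt(2))
(7/(-1) - 1/(-6))*v(15) = (7/(-1) - 1/(-6))*(2*15**2 + I*sqrt(2)) = (7*(-1) - 1*(-1/6))*(2*225 + I*sqrt(2)) = (-7 + 1/6)*(450 + I*sqrt(2)) = -41*(450 + I*sqrt(2))/6 = -3075 - 41*I*sqrt(2)/6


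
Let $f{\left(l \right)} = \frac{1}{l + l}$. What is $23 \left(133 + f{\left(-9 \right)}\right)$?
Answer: $\frac{55039}{18} \approx 3057.7$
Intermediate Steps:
$f{\left(l \right)} = \frac{1}{2 l}$
$23 \left(133 + f{\left(-9 \right)}\right) = 23 \left(133 + \frac{1}{2 \left(-9\right)}\right) = 23 \left(133 + \frac{1}{2} \left(- \frac{1}{9}\right)\right) = 23 \left(133 - \frac{1}{18}\right) = 23 \cdot \frac{2393}{18} = \frac{55039}{18}$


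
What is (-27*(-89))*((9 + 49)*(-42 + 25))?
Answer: -2369358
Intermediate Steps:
(-27*(-89))*((9 + 49)*(-42 + 25)) = 2403*(58*(-17)) = 2403*(-986) = -2369358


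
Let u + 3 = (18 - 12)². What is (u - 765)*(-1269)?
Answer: 928908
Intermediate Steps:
u = 33 (u = -3 + (18 - 12)² = -3 + 6² = -3 + 36 = 33)
(u - 765)*(-1269) = (33 - 765)*(-1269) = -732*(-1269) = 928908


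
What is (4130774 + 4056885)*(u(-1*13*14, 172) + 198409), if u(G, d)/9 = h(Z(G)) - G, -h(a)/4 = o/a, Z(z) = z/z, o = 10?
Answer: 1634969062733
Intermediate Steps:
Z(z) = 1
h(a) = -40/a
u(G, d) = -360 - 9*G (u(G, d) = 9*(-40/1 - G) = 9*(-40*1 - G) = 9*(-40 - G) = -360 - 9*G)
(4130774 + 4056885)*(u(-1*13*14, 172) + 198409) = (4130774 + 4056885)*((-360 - 9*(-1*13)*14) + 198409) = 8187659*((-360 - (-117)*14) + 198409) = 8187659*((-360 - 9*(-182)) + 198409) = 8187659*((-360 + 1638) + 198409) = 8187659*(1278 + 198409) = 8187659*199687 = 1634969062733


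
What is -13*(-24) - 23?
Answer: 289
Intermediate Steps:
-13*(-24) - 23 = 312 - 23 = 289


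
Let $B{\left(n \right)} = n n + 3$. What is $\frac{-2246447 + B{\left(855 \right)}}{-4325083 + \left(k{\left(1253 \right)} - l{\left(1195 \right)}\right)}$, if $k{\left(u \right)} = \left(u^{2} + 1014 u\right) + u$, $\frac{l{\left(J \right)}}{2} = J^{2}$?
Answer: $\frac{1515419}{4339329} \approx 0.34923$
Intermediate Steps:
$l{\left(J \right)} = 2 J^{2}$
$B{\left(n \right)} = 3 + n^{2}$ ($B{\left(n \right)} = n^{2} + 3 = 3 + n^{2}$)
$k{\left(u \right)} = u^{2} + 1015 u$
$\frac{-2246447 + B{\left(855 \right)}}{-4325083 + \left(k{\left(1253 \right)} - l{\left(1195 \right)}\right)} = \frac{-2246447 + \left(3 + 855^{2}\right)}{-4325083 + \left(1253 \left(1015 + 1253\right) - 2 \cdot 1195^{2}\right)} = \frac{-2246447 + \left(3 + 731025\right)}{-4325083 + \left(1253 \cdot 2268 - 2 \cdot 1428025\right)} = \frac{-2246447 + 731028}{-4325083 + \left(2841804 - 2856050\right)} = - \frac{1515419}{-4325083 + \left(2841804 - 2856050\right)} = - \frac{1515419}{-4325083 - 14246} = - \frac{1515419}{-4339329} = \left(-1515419\right) \left(- \frac{1}{4339329}\right) = \frac{1515419}{4339329}$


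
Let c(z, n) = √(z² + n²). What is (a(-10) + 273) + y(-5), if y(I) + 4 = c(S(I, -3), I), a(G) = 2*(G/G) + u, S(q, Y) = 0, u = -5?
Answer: 271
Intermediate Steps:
a(G) = -3 (a(G) = 2*(G/G) - 5 = 2*1 - 5 = 2 - 5 = -3)
c(z, n) = √(n² + z²)
y(I) = -4 + √(I²) (y(I) = -4 + √(I² + 0²) = -4 + √(I² + 0) = -4 + √(I²))
(a(-10) + 273) + y(-5) = (-3 + 273) + (-4 + √((-5)²)) = 270 + (-4 + √25) = 270 + (-4 + 5) = 270 + 1 = 271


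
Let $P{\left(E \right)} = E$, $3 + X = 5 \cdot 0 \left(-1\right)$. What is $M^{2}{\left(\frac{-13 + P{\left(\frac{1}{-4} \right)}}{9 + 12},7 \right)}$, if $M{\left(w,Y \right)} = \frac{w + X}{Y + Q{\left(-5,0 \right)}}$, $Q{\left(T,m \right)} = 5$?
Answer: $\frac{93025}{1016064} \approx 0.091554$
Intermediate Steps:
$X = -3$ ($X = -3 + 5 \cdot 0 \left(-1\right) = -3 + 0 \left(-1\right) = -3 + 0 = -3$)
$M{\left(w,Y \right)} = \frac{-3 + w}{5 + Y}$ ($M{\left(w,Y \right)} = \frac{w - 3}{Y + 5} = \frac{-3 + w}{5 + Y}$)
$M^{2}{\left(\frac{-13 + P{\left(\frac{1}{-4} \right)}}{9 + 12},7 \right)} = \left(\frac{-3 + \frac{-13 + \frac{1}{-4}}{9 + 12}}{5 + 7}\right)^{2} = \left(\frac{-3 + \frac{-13 - \frac{1}{4}}{21}}{12}\right)^{2} = \left(\frac{-3 - \frac{53}{84}}{12}\right)^{2} = \left(\frac{1}{12} \left(- \frac{305}{84}\right)\right)^{2} = \left(- \frac{305}{1008}\right)^{2} = \frac{93025}{1016064}$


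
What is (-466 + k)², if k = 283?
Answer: 33489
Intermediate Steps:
(-466 + k)² = (-466 + 283)² = (-183)² = 33489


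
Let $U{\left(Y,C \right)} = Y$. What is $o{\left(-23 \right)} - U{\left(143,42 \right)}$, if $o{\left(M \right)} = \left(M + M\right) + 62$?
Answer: $-127$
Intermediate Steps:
$o{\left(M \right)} = 62 + 2 M$ ($o{\left(M \right)} = 2 M + 62 = 62 + 2 M$)
$o{\left(-23 \right)} - U{\left(143,42 \right)} = \left(62 + 2 \left(-23\right)\right) - 143 = \left(62 - 46\right) - 143 = 16 - 143 = -127$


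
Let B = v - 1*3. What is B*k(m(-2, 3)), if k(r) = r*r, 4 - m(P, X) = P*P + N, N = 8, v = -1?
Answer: -256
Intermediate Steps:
m(P, X) = -4 - P² (m(P, X) = 4 - (P*P + 8) = 4 - (P² + 8) = 4 - (8 + P²) = 4 + (-8 - P²) = -4 - P²)
k(r) = r²
B = -4 (B = -1 - 1*3 = -1 - 3 = -4)
B*k(m(-2, 3)) = -4*(-4 - 1*(-2)²)² = -4*(-4 - 1*4)² = -4*(-4 - 4)² = -4*(-8)² = -4*64 = -256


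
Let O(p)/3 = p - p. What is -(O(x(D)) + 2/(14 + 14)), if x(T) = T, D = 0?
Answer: -1/14 ≈ -0.071429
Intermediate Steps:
O(p) = 0 (O(p) = 3*(p - p) = 3*0 = 0)
-(O(x(D)) + 2/(14 + 14)) = -(0 + 2/(14 + 14)) = -(0 + 2/28) = -(0 + (1/28)*2) = -(0 + 1/14) = -1*1/14 = -1/14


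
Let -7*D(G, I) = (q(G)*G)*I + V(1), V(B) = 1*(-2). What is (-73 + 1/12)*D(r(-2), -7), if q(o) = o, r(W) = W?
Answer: -625/2 ≈ -312.50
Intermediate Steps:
V(B) = -2
D(G, I) = 2/7 - I*G²/7 (D(G, I) = -((G*G)*I - 2)/7 = -(G²*I - 2)/7 = -(I*G² - 2)/7 = -(-2 + I*G²)/7 = 2/7 - I*G²/7)
(-73 + 1/12)*D(r(-2), -7) = (-73 + 1/12)*(2/7 - ⅐*(-7)*(-2)²) = (-73 + 1/12)*(2/7 - ⅐*(-7)*4) = -875*(2/7 + 4)/12 = -875/12*30/7 = -625/2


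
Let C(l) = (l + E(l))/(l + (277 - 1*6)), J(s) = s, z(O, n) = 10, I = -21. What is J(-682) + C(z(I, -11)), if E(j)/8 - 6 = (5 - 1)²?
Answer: -191456/281 ≈ -681.34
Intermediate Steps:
E(j) = 176 (E(j) = 48 + 8*(5 - 1)² = 48 + 8*4² = 48 + 8*16 = 48 + 128 = 176)
C(l) = (176 + l)/(271 + l) (C(l) = (l + 176)/(l + (277 - 1*6)) = (176 + l)/(l + (277 - 6)) = (176 + l)/(l + 271) = (176 + l)/(271 + l))
J(-682) + C(z(I, -11)) = -682 + (176 + 10)/(271 + 10) = -682 + 186/281 = -191456/281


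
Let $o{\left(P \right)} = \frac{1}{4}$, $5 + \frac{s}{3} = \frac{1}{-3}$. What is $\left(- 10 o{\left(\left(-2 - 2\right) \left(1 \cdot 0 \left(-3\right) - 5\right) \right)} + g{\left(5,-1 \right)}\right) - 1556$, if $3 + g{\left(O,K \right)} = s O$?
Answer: $- \frac{3283}{2} \approx -1641.5$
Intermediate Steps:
$s = -16$ ($s = -15 + \frac{3}{-3} = -15 + 3 \left(- \frac{1}{3}\right) = -15 - 1 = -16$)
$g{\left(O,K \right)} = -3 - 16 O$
$o{\left(P \right)} = \frac{1}{4}$
$\left(- 10 o{\left(\left(-2 - 2\right) \left(1 \cdot 0 \left(-3\right) - 5\right) \right)} + g{\left(5,-1 \right)}\right) - 1556 = \left(\left(-10\right) \frac{1}{4} - 83\right) - 1556 = \left(- \frac{5}{2} - 83\right) - 1556 = - \frac{171}{2} - 1556 = - \frac{3283}{2}$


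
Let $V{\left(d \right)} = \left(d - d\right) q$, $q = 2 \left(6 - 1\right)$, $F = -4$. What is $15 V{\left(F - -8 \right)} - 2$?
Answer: $-2$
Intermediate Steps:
$q = 10$ ($q = 2 \cdot 5 = 10$)
$V{\left(d \right)} = 0$ ($V{\left(d \right)} = \left(d - d\right) 10 = 0 \cdot 10 = 0$)
$15 V{\left(F - -8 \right)} - 2 = 15 \cdot 0 - 2 = 0 - 2 = -2$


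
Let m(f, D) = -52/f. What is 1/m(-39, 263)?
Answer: ¾ ≈ 0.75000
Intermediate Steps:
1/m(-39, 263) = 1/(-52/(-39)) = 1/(-52*(-1/39)) = 1/(4/3) = ¾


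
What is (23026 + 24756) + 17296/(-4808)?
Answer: 28714820/601 ≈ 47778.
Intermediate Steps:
(23026 + 24756) + 17296/(-4808) = 47782 + 17296*(-1/4808) = 47782 - 2162/601 = 28714820/601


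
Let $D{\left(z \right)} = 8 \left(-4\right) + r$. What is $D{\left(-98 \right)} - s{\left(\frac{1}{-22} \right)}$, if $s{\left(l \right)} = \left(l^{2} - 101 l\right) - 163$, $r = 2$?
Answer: $\frac{62149}{484} \approx 128.41$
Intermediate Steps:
$D{\left(z \right)} = -30$ ($D{\left(z \right)} = 8 \left(-4\right) + 2 = -32 + 2 = -30$)
$s{\left(l \right)} = -163 + l^{2} - 101 l$
$D{\left(-98 \right)} - s{\left(\frac{1}{-22} \right)} = -30 - \left(-163 + \left(\frac{1}{-22}\right)^{2} - \frac{101}{-22}\right) = -30 - \left(-163 + \left(- \frac{1}{22}\right)^{2} - - \frac{101}{22}\right) = -30 - \left(-163 + \frac{1}{484} + \frac{101}{22}\right) = -30 - - \frac{76669}{484} = -30 + \frac{76669}{484} = \frac{62149}{484}$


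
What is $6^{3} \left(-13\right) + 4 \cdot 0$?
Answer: $-2808$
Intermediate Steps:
$6^{3} \left(-13\right) + 4 \cdot 0 = 216 \left(-13\right) + 0 = -2808 + 0 = -2808$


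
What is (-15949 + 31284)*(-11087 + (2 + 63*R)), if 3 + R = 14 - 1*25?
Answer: -183513945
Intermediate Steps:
R = -14 (R = -3 + (14 - 1*25) = -3 + (14 - 25) = -3 - 11 = -14)
(-15949 + 31284)*(-11087 + (2 + 63*R)) = (-15949 + 31284)*(-11087 + (2 + 63*(-14))) = 15335*(-11087 + (2 - 882)) = 15335*(-11087 - 880) = 15335*(-11967) = -183513945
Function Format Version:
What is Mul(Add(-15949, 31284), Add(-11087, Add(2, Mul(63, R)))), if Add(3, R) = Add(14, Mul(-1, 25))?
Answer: -183513945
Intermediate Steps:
R = -14 (R = Add(-3, Add(14, Mul(-1, 25))) = Add(-3, Add(14, -25)) = Add(-3, -11) = -14)
Mul(Add(-15949, 31284), Add(-11087, Add(2, Mul(63, R)))) = Mul(Add(-15949, 31284), Add(-11087, Add(2, Mul(63, -14)))) = Mul(15335, Add(-11087, Add(2, -882))) = Mul(15335, Add(-11087, -880)) = Mul(15335, -11967) = -183513945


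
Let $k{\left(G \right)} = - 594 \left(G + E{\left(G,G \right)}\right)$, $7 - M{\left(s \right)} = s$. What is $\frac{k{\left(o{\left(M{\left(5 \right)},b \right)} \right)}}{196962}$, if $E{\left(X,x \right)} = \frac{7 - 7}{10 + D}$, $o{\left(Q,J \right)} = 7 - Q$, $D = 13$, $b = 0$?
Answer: $- \frac{495}{32827} \approx -0.015079$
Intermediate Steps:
$M{\left(s \right)} = 7 - s$
$E{\left(X,x \right)} = 0$ ($E{\left(X,x \right)} = \frac{7 - 7}{10 + 13} = \frac{0}{23} = 0 \cdot \frac{1}{23} = 0$)
$k{\left(G \right)} = - 594 G$ ($k{\left(G \right)} = - 594 \left(G + 0\right) = - 594 G$)
$\frac{k{\left(o{\left(M{\left(5 \right)},b \right)} \right)}}{196962} = \frac{\left(-594\right) \left(7 - \left(7 - 5\right)\right)}{196962} = - 594 \left(7 - \left(7 - 5\right)\right) \frac{1}{196962} = - 594 \left(7 - 2\right) \frac{1}{196962} = \left(-594\right) 5 \cdot \frac{1}{196962} = \left(-2970\right) \frac{1}{196962} = - \frac{495}{32827}$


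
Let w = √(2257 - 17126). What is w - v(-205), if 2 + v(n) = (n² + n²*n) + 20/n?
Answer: 351497186/41 + I*√14869 ≈ 8.5731e+6 + 121.94*I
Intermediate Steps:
w = I*√14869 (w = √(-14869) = I*√14869 ≈ 121.94*I)
v(n) = -2 + n² + n³ + 20/n (v(n) = -2 + ((n² + n²*n) + 20/n) = -2 + ((n² + n³) + 20/n) = -2 + (n² + n³ + 20/n) = -2 + n² + n³ + 20/n)
w - v(-205) = I*√14869 - (-2 + (-205)² + (-205)³ + 20/(-205)) = I*√14869 - (-2 + 42025 - 8615125 + 20*(-1/205)) = I*√14869 - (-2 + 42025 - 8615125 - 4/41) = I*√14869 - 1*(-351497186/41) = I*√14869 + 351497186/41 = 351497186/41 + I*√14869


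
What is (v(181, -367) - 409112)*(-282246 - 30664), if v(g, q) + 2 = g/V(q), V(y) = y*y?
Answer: 17242328345262150/134689 ≈ 1.2802e+11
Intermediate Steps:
V(y) = y²
v(g, q) = -2 + g/q² (v(g, q) = -2 + g/(q²) = -2 + g/q²)
(v(181, -367) - 409112)*(-282246 - 30664) = ((-2 + 181/(-367)²) - 409112)*(-282246 - 30664) = ((-2 + 181*(1/134689)) - 409112)*(-312910) = ((-2 + 181/134689) - 409112)*(-312910) = (-269197/134689 - 409112)*(-312910) = -55103155365/134689*(-312910) = 17242328345262150/134689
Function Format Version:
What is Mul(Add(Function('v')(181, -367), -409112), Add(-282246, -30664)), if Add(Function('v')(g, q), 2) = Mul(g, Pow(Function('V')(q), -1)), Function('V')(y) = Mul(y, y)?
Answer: Rational(17242328345262150, 134689) ≈ 1.2802e+11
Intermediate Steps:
Function('V')(y) = Pow(y, 2)
Function('v')(g, q) = Add(-2, Mul(g, Pow(q, -2))) (Function('v')(g, q) = Add(-2, Mul(g, Pow(Pow(q, 2), -1))) = Add(-2, Mul(g, Pow(q, -2))))
Mul(Add(Function('v')(181, -367), -409112), Add(-282246, -30664)) = Mul(Add(Add(-2, Mul(181, Pow(-367, -2))), -409112), Add(-282246, -30664)) = Mul(Add(Add(-2, Mul(181, Rational(1, 134689))), -409112), -312910) = Mul(Add(Add(-2, Rational(181, 134689)), -409112), -312910) = Mul(Add(Rational(-269197, 134689), -409112), -312910) = Mul(Rational(-55103155365, 134689), -312910) = Rational(17242328345262150, 134689)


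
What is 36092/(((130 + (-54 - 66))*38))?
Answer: 9023/95 ≈ 94.979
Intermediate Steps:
36092/(((130 + (-54 - 66))*38)) = 36092/(((130 - 120)*38)) = 36092/((10*38)) = 36092/380 = 36092*(1/380) = 9023/95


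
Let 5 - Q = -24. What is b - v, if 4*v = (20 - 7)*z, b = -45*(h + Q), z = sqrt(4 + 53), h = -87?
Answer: 2610 - 13*sqrt(57)/4 ≈ 2585.5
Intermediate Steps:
z = sqrt(57) ≈ 7.5498
Q = 29 (Q = 5 - 1*(-24) = 5 + 24 = 29)
b = 2610 (b = -45*(-87 + 29) = -45*(-58) = 2610)
v = 13*sqrt(57)/4 (v = ((20 - 7)*sqrt(57))/4 = (13*sqrt(57))/4 = 13*sqrt(57)/4 ≈ 24.537)
b - v = 2610 - 13*sqrt(57)/4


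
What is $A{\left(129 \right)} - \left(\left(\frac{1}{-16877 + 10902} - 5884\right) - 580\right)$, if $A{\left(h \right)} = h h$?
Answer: $\frac{138052376}{5975} \approx 23105.0$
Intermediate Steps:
$A{\left(h \right)} = h^{2}$
$A{\left(129 \right)} - \left(\left(\frac{1}{-16877 + 10902} - 5884\right) - 580\right) = 129^{2} - \left(\left(\frac{1}{-16877 + 10902} - 5884\right) - 580\right) = 16641 - \left(\left(\frac{1}{-5975} - 5884\right) - 580\right) = 16641 - \left(\left(- \frac{1}{5975} - 5884\right) - 580\right) = 16641 - \left(- \frac{35156901}{5975} - 580\right) = 16641 - - \frac{38622401}{5975} = 16641 + \frac{38622401}{5975} = \frac{138052376}{5975}$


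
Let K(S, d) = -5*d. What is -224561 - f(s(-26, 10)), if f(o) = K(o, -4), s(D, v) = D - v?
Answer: -224581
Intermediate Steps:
f(o) = 20 (f(o) = -5*(-4) = 20)
-224561 - f(s(-26, 10)) = -224561 - 1*20 = -224561 - 20 = -224581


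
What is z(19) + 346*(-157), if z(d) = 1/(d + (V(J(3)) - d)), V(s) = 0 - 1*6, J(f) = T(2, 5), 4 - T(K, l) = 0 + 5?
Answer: -325933/6 ≈ -54322.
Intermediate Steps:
T(K, l) = -1 (T(K, l) = 4 - (0 + 5) = 4 - 1*5 = 4 - 5 = -1)
J(f) = -1
V(s) = -6 (V(s) = 0 - 6 = -6)
z(d) = -⅙ (z(d) = 1/(d + (-6 - d)) = 1/(-6) = -⅙)
z(19) + 346*(-157) = -⅙ + 346*(-157) = -⅙ - 54322 = -325933/6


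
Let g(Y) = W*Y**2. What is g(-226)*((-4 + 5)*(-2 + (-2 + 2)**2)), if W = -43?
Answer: 4392536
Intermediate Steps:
g(Y) = -43*Y**2
g(-226)*((-4 + 5)*(-2 + (-2 + 2)**2)) = (-43*(-226)**2)*((-4 + 5)*(-2 + (-2 + 2)**2)) = (-43*51076)*(1*(-2 + 0**2)) = -2196268*(-2 + 0) = -2196268*(-2) = 4392536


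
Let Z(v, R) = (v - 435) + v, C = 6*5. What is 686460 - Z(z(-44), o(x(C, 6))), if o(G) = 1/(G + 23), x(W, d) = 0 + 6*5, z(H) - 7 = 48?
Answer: 686785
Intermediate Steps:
z(H) = 55 (z(H) = 7 + 48 = 55)
C = 30
x(W, d) = 30 (x(W, d) = 0 + 30 = 30)
o(G) = 1/(23 + G)
Z(v, R) = -435 + 2*v (Z(v, R) = (-435 + v) + v = -435 + 2*v)
686460 - Z(z(-44), o(x(C, 6))) = 686460 - (-435 + 2*55) = 686460 - (-435 + 110) = 686460 - 1*(-325) = 686460 + 325 = 686785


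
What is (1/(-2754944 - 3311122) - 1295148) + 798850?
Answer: -3010576423669/6066066 ≈ -4.9630e+5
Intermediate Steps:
(1/(-2754944 - 3311122) - 1295148) + 798850 = (1/(-6066066) - 1295148) + 798850 = (-1/6066066 - 1295148) + 798850 = -7856453247769/6066066 + 798850 = -3010576423669/6066066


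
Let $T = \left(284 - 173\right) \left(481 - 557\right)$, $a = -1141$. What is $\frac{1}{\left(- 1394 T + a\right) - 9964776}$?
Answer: $\frac{1}{1793867} \approx 5.5745 \cdot 10^{-7}$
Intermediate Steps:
$T = -8436$ ($T = 111 \left(-76\right) = -8436$)
$\frac{1}{\left(- 1394 T + a\right) - 9964776} = \frac{1}{\left(\left(-1394\right) \left(-8436\right) - 1141\right) - 9964776} = \frac{1}{\left(11759784 - 1141\right) - 9964776} = \frac{1}{11758643 - 9964776} = \frac{1}{1793867}$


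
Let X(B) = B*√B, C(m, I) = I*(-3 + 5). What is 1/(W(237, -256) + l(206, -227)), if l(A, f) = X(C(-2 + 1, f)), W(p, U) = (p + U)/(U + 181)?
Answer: 1425/526368735361 + 2553750*I*√454/526368735361 ≈ 2.7072e-9 + 0.00010338*I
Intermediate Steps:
W(p, U) = (U + p)/(181 + U)
C(m, I) = 2*I (C(m, I) = I*2 = 2*I)
X(B) = B^(3/2)
l(A, f) = 2*√2*f^(3/2) (l(A, f) = (2*f)^(3/2) = 2*√2*f^(3/2))
1/(W(237, -256) + l(206, -227)) = 1/((-256 + 237)/(181 - 256) + 2*√2*(-227)^(3/2)) = 1/(-19/(-75) + 2*√2*(-227*I*√227)) = 1/(-1/75*(-19) - 454*I*√454) = 1/(19/75 - 454*I*√454)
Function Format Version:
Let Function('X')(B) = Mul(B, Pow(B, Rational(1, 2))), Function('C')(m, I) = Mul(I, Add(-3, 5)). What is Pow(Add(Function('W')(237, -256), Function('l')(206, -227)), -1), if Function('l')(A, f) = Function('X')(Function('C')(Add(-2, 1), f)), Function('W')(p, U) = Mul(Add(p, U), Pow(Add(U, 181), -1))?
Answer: Add(Rational(1425, 526368735361), Mul(Rational(2553750, 526368735361), I, Pow(454, Rational(1, 2)))) ≈ Add(2.7072e-9, Mul(0.00010338, I))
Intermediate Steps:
Function('W')(p, U) = Mul(Pow(Add(181, U), -1), Add(U, p)) (Function('W')(p, U) = Mul(Add(U, p), Pow(Add(181, U), -1)) = Mul(Pow(Add(181, U), -1), Add(U, p)))
Function('C')(m, I) = Mul(2, I) (Function('C')(m, I) = Mul(I, 2) = Mul(2, I))
Function('X')(B) = Pow(B, Rational(3, 2))
Function('l')(A, f) = Mul(2, Pow(2, Rational(1, 2)), Pow(f, Rational(3, 2))) (Function('l')(A, f) = Pow(Mul(2, f), Rational(3, 2)) = Mul(2, Pow(2, Rational(1, 2)), Pow(f, Rational(3, 2))))
Pow(Add(Function('W')(237, -256), Function('l')(206, -227)), -1) = Pow(Add(Mul(Pow(Add(181, -256), -1), Add(-256, 237)), Mul(2, Pow(2, Rational(1, 2)), Pow(-227, Rational(3, 2)))), -1) = Pow(Add(Mul(Pow(-75, -1), -19), Mul(2, Pow(2, Rational(1, 2)), Mul(-227, I, Pow(227, Rational(1, 2))))), -1) = Pow(Add(Mul(Rational(-1, 75), -19), Mul(-454, I, Pow(454, Rational(1, 2)))), -1) = Pow(Add(Rational(19, 75), Mul(-454, I, Pow(454, Rational(1, 2)))), -1)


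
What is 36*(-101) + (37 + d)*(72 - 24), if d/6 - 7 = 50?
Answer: 14556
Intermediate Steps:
d = 342 (d = 42 + 6*50 = 42 + 300 = 342)
36*(-101) + (37 + d)*(72 - 24) = 36*(-101) + (37 + 342)*(72 - 24) = -3636 + 379*48 = -3636 + 18192 = 14556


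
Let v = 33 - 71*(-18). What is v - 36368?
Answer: -35057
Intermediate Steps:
v = 1311 (v = 33 + 1278 = 1311)
v - 36368 = 1311 - 36368 = -35057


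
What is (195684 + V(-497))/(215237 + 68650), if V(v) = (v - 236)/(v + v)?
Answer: 194510629/282183678 ≈ 0.68931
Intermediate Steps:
V(v) = (-236 + v)/(2*v) (V(v) = (-236 + v)/((2*v)) = (-236 + v)*(1/(2*v)) = (-236 + v)/(2*v))
(195684 + V(-497))/(215237 + 68650) = (195684 + (½)*(-236 - 497)/(-497))/(215237 + 68650) = (195684 + (½)*(-1/497)*(-733))/283887 = (195684 + 733/994)*(1/283887) = (194510629/994)*(1/283887) = 194510629/282183678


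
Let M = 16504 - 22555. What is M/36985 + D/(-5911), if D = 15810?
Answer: -620500311/218618335 ≈ -2.8383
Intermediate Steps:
M = -6051
M/36985 + D/(-5911) = -6051/36985 + 15810/(-5911) = -6051*1/36985 + 15810*(-1/5911) = -6051/36985 - 15810/5911 = -620500311/218618335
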